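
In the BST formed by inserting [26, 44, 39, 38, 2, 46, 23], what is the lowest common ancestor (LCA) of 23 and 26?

Tree insertion order: [26, 44, 39, 38, 2, 46, 23]
Tree (level-order array): [26, 2, 44, None, 23, 39, 46, None, None, 38]
In a BST, the LCA of p=23, q=26 is the first node v on the
root-to-leaf path with p <= v <= q (go left if both < v, right if both > v).
Walk from root:
  at 26: 23 <= 26 <= 26, this is the LCA
LCA = 26


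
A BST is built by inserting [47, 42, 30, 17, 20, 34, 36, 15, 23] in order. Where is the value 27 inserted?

Starting tree (level order): [47, 42, None, 30, None, 17, 34, 15, 20, None, 36, None, None, None, 23]
Insertion path: 47 -> 42 -> 30 -> 17 -> 20 -> 23
Result: insert 27 as right child of 23
Final tree (level order): [47, 42, None, 30, None, 17, 34, 15, 20, None, 36, None, None, None, 23, None, None, None, 27]


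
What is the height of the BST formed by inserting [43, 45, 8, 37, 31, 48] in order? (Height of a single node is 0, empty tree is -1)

Insertion order: [43, 45, 8, 37, 31, 48]
Tree (level-order array): [43, 8, 45, None, 37, None, 48, 31]
Compute height bottom-up (empty subtree = -1):
  height(31) = 1 + max(-1, -1) = 0
  height(37) = 1 + max(0, -1) = 1
  height(8) = 1 + max(-1, 1) = 2
  height(48) = 1 + max(-1, -1) = 0
  height(45) = 1 + max(-1, 0) = 1
  height(43) = 1 + max(2, 1) = 3
Height = 3


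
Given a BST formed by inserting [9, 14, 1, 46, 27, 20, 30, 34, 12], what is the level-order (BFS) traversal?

Tree insertion order: [9, 14, 1, 46, 27, 20, 30, 34, 12]
Tree (level-order array): [9, 1, 14, None, None, 12, 46, None, None, 27, None, 20, 30, None, None, None, 34]
BFS from the root, enqueuing left then right child of each popped node:
  queue [9] -> pop 9, enqueue [1, 14], visited so far: [9]
  queue [1, 14] -> pop 1, enqueue [none], visited so far: [9, 1]
  queue [14] -> pop 14, enqueue [12, 46], visited so far: [9, 1, 14]
  queue [12, 46] -> pop 12, enqueue [none], visited so far: [9, 1, 14, 12]
  queue [46] -> pop 46, enqueue [27], visited so far: [9, 1, 14, 12, 46]
  queue [27] -> pop 27, enqueue [20, 30], visited so far: [9, 1, 14, 12, 46, 27]
  queue [20, 30] -> pop 20, enqueue [none], visited so far: [9, 1, 14, 12, 46, 27, 20]
  queue [30] -> pop 30, enqueue [34], visited so far: [9, 1, 14, 12, 46, 27, 20, 30]
  queue [34] -> pop 34, enqueue [none], visited so far: [9, 1, 14, 12, 46, 27, 20, 30, 34]
Result: [9, 1, 14, 12, 46, 27, 20, 30, 34]


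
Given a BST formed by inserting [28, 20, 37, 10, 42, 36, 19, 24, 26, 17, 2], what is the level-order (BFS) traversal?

Tree insertion order: [28, 20, 37, 10, 42, 36, 19, 24, 26, 17, 2]
Tree (level-order array): [28, 20, 37, 10, 24, 36, 42, 2, 19, None, 26, None, None, None, None, None, None, 17]
BFS from the root, enqueuing left then right child of each popped node:
  queue [28] -> pop 28, enqueue [20, 37], visited so far: [28]
  queue [20, 37] -> pop 20, enqueue [10, 24], visited so far: [28, 20]
  queue [37, 10, 24] -> pop 37, enqueue [36, 42], visited so far: [28, 20, 37]
  queue [10, 24, 36, 42] -> pop 10, enqueue [2, 19], visited so far: [28, 20, 37, 10]
  queue [24, 36, 42, 2, 19] -> pop 24, enqueue [26], visited so far: [28, 20, 37, 10, 24]
  queue [36, 42, 2, 19, 26] -> pop 36, enqueue [none], visited so far: [28, 20, 37, 10, 24, 36]
  queue [42, 2, 19, 26] -> pop 42, enqueue [none], visited so far: [28, 20, 37, 10, 24, 36, 42]
  queue [2, 19, 26] -> pop 2, enqueue [none], visited so far: [28, 20, 37, 10, 24, 36, 42, 2]
  queue [19, 26] -> pop 19, enqueue [17], visited so far: [28, 20, 37, 10, 24, 36, 42, 2, 19]
  queue [26, 17] -> pop 26, enqueue [none], visited so far: [28, 20, 37, 10, 24, 36, 42, 2, 19, 26]
  queue [17] -> pop 17, enqueue [none], visited so far: [28, 20, 37, 10, 24, 36, 42, 2, 19, 26, 17]
Result: [28, 20, 37, 10, 24, 36, 42, 2, 19, 26, 17]


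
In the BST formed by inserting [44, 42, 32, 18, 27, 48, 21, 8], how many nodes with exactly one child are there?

Tree built from: [44, 42, 32, 18, 27, 48, 21, 8]
Tree (level-order array): [44, 42, 48, 32, None, None, None, 18, None, 8, 27, None, None, 21]
Rule: These are nodes with exactly 1 non-null child.
Per-node child counts:
  node 44: 2 child(ren)
  node 42: 1 child(ren)
  node 32: 1 child(ren)
  node 18: 2 child(ren)
  node 8: 0 child(ren)
  node 27: 1 child(ren)
  node 21: 0 child(ren)
  node 48: 0 child(ren)
Matching nodes: [42, 32, 27]
Count of nodes with exactly one child: 3


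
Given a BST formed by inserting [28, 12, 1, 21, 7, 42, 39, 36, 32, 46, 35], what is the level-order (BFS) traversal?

Tree insertion order: [28, 12, 1, 21, 7, 42, 39, 36, 32, 46, 35]
Tree (level-order array): [28, 12, 42, 1, 21, 39, 46, None, 7, None, None, 36, None, None, None, None, None, 32, None, None, 35]
BFS from the root, enqueuing left then right child of each popped node:
  queue [28] -> pop 28, enqueue [12, 42], visited so far: [28]
  queue [12, 42] -> pop 12, enqueue [1, 21], visited so far: [28, 12]
  queue [42, 1, 21] -> pop 42, enqueue [39, 46], visited so far: [28, 12, 42]
  queue [1, 21, 39, 46] -> pop 1, enqueue [7], visited so far: [28, 12, 42, 1]
  queue [21, 39, 46, 7] -> pop 21, enqueue [none], visited so far: [28, 12, 42, 1, 21]
  queue [39, 46, 7] -> pop 39, enqueue [36], visited so far: [28, 12, 42, 1, 21, 39]
  queue [46, 7, 36] -> pop 46, enqueue [none], visited so far: [28, 12, 42, 1, 21, 39, 46]
  queue [7, 36] -> pop 7, enqueue [none], visited so far: [28, 12, 42, 1, 21, 39, 46, 7]
  queue [36] -> pop 36, enqueue [32], visited so far: [28, 12, 42, 1, 21, 39, 46, 7, 36]
  queue [32] -> pop 32, enqueue [35], visited so far: [28, 12, 42, 1, 21, 39, 46, 7, 36, 32]
  queue [35] -> pop 35, enqueue [none], visited so far: [28, 12, 42, 1, 21, 39, 46, 7, 36, 32, 35]
Result: [28, 12, 42, 1, 21, 39, 46, 7, 36, 32, 35]


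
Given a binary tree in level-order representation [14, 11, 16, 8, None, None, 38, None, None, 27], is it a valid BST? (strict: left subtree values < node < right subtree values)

Level-order array: [14, 11, 16, 8, None, None, 38, None, None, 27]
Validate using subtree bounds (lo, hi): at each node, require lo < value < hi,
then recurse left with hi=value and right with lo=value.
Preorder trace (stopping at first violation):
  at node 14 with bounds (-inf, +inf): OK
  at node 11 with bounds (-inf, 14): OK
  at node 8 with bounds (-inf, 11): OK
  at node 16 with bounds (14, +inf): OK
  at node 38 with bounds (16, +inf): OK
  at node 27 with bounds (16, 38): OK
No violation found at any node.
Result: Valid BST


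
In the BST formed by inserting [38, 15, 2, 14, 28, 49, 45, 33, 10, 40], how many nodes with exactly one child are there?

Tree built from: [38, 15, 2, 14, 28, 49, 45, 33, 10, 40]
Tree (level-order array): [38, 15, 49, 2, 28, 45, None, None, 14, None, 33, 40, None, 10]
Rule: These are nodes with exactly 1 non-null child.
Per-node child counts:
  node 38: 2 child(ren)
  node 15: 2 child(ren)
  node 2: 1 child(ren)
  node 14: 1 child(ren)
  node 10: 0 child(ren)
  node 28: 1 child(ren)
  node 33: 0 child(ren)
  node 49: 1 child(ren)
  node 45: 1 child(ren)
  node 40: 0 child(ren)
Matching nodes: [2, 14, 28, 49, 45]
Count of nodes with exactly one child: 5


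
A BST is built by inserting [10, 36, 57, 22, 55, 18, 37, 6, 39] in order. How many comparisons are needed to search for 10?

Search path for 10: 10
Found: True
Comparisons: 1


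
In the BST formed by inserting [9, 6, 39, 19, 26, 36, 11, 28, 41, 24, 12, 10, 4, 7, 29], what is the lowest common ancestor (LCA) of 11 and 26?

Tree insertion order: [9, 6, 39, 19, 26, 36, 11, 28, 41, 24, 12, 10, 4, 7, 29]
Tree (level-order array): [9, 6, 39, 4, 7, 19, 41, None, None, None, None, 11, 26, None, None, 10, 12, 24, 36, None, None, None, None, None, None, 28, None, None, 29]
In a BST, the LCA of p=11, q=26 is the first node v on the
root-to-leaf path with p <= v <= q (go left if both < v, right if both > v).
Walk from root:
  at 9: both 11 and 26 > 9, go right
  at 39: both 11 and 26 < 39, go left
  at 19: 11 <= 19 <= 26, this is the LCA
LCA = 19


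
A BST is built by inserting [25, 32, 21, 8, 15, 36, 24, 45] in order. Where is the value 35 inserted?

Starting tree (level order): [25, 21, 32, 8, 24, None, 36, None, 15, None, None, None, 45]
Insertion path: 25 -> 32 -> 36
Result: insert 35 as left child of 36
Final tree (level order): [25, 21, 32, 8, 24, None, 36, None, 15, None, None, 35, 45]


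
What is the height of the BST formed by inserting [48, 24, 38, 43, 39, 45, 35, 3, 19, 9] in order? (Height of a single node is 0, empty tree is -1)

Insertion order: [48, 24, 38, 43, 39, 45, 35, 3, 19, 9]
Tree (level-order array): [48, 24, None, 3, 38, None, 19, 35, 43, 9, None, None, None, 39, 45]
Compute height bottom-up (empty subtree = -1):
  height(9) = 1 + max(-1, -1) = 0
  height(19) = 1 + max(0, -1) = 1
  height(3) = 1 + max(-1, 1) = 2
  height(35) = 1 + max(-1, -1) = 0
  height(39) = 1 + max(-1, -1) = 0
  height(45) = 1 + max(-1, -1) = 0
  height(43) = 1 + max(0, 0) = 1
  height(38) = 1 + max(0, 1) = 2
  height(24) = 1 + max(2, 2) = 3
  height(48) = 1 + max(3, -1) = 4
Height = 4


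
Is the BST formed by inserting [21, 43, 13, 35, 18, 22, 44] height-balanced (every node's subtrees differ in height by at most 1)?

Tree (level-order array): [21, 13, 43, None, 18, 35, 44, None, None, 22]
Definition: a tree is height-balanced if, at every node, |h(left) - h(right)| <= 1 (empty subtree has height -1).
Bottom-up per-node check:
  node 18: h_left=-1, h_right=-1, diff=0 [OK], height=0
  node 13: h_left=-1, h_right=0, diff=1 [OK], height=1
  node 22: h_left=-1, h_right=-1, diff=0 [OK], height=0
  node 35: h_left=0, h_right=-1, diff=1 [OK], height=1
  node 44: h_left=-1, h_right=-1, diff=0 [OK], height=0
  node 43: h_left=1, h_right=0, diff=1 [OK], height=2
  node 21: h_left=1, h_right=2, diff=1 [OK], height=3
All nodes satisfy the balance condition.
Result: Balanced


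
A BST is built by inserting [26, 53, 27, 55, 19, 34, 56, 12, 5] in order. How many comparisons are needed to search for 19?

Search path for 19: 26 -> 19
Found: True
Comparisons: 2


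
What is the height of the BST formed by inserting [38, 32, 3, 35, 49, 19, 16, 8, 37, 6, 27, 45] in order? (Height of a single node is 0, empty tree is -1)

Insertion order: [38, 32, 3, 35, 49, 19, 16, 8, 37, 6, 27, 45]
Tree (level-order array): [38, 32, 49, 3, 35, 45, None, None, 19, None, 37, None, None, 16, 27, None, None, 8, None, None, None, 6]
Compute height bottom-up (empty subtree = -1):
  height(6) = 1 + max(-1, -1) = 0
  height(8) = 1 + max(0, -1) = 1
  height(16) = 1 + max(1, -1) = 2
  height(27) = 1 + max(-1, -1) = 0
  height(19) = 1 + max(2, 0) = 3
  height(3) = 1 + max(-1, 3) = 4
  height(37) = 1 + max(-1, -1) = 0
  height(35) = 1 + max(-1, 0) = 1
  height(32) = 1 + max(4, 1) = 5
  height(45) = 1 + max(-1, -1) = 0
  height(49) = 1 + max(0, -1) = 1
  height(38) = 1 + max(5, 1) = 6
Height = 6


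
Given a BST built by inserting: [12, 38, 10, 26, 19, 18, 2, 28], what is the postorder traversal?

Tree insertion order: [12, 38, 10, 26, 19, 18, 2, 28]
Tree (level-order array): [12, 10, 38, 2, None, 26, None, None, None, 19, 28, 18]
Postorder traversal: [2, 10, 18, 19, 28, 26, 38, 12]


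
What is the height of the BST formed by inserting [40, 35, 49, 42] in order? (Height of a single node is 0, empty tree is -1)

Insertion order: [40, 35, 49, 42]
Tree (level-order array): [40, 35, 49, None, None, 42]
Compute height bottom-up (empty subtree = -1):
  height(35) = 1 + max(-1, -1) = 0
  height(42) = 1 + max(-1, -1) = 0
  height(49) = 1 + max(0, -1) = 1
  height(40) = 1 + max(0, 1) = 2
Height = 2


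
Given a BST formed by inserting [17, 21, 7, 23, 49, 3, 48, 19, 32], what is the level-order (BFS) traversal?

Tree insertion order: [17, 21, 7, 23, 49, 3, 48, 19, 32]
Tree (level-order array): [17, 7, 21, 3, None, 19, 23, None, None, None, None, None, 49, 48, None, 32]
BFS from the root, enqueuing left then right child of each popped node:
  queue [17] -> pop 17, enqueue [7, 21], visited so far: [17]
  queue [7, 21] -> pop 7, enqueue [3], visited so far: [17, 7]
  queue [21, 3] -> pop 21, enqueue [19, 23], visited so far: [17, 7, 21]
  queue [3, 19, 23] -> pop 3, enqueue [none], visited so far: [17, 7, 21, 3]
  queue [19, 23] -> pop 19, enqueue [none], visited so far: [17, 7, 21, 3, 19]
  queue [23] -> pop 23, enqueue [49], visited so far: [17, 7, 21, 3, 19, 23]
  queue [49] -> pop 49, enqueue [48], visited so far: [17, 7, 21, 3, 19, 23, 49]
  queue [48] -> pop 48, enqueue [32], visited so far: [17, 7, 21, 3, 19, 23, 49, 48]
  queue [32] -> pop 32, enqueue [none], visited so far: [17, 7, 21, 3, 19, 23, 49, 48, 32]
Result: [17, 7, 21, 3, 19, 23, 49, 48, 32]


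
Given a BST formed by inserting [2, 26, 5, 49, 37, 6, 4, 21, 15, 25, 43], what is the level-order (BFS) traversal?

Tree insertion order: [2, 26, 5, 49, 37, 6, 4, 21, 15, 25, 43]
Tree (level-order array): [2, None, 26, 5, 49, 4, 6, 37, None, None, None, None, 21, None, 43, 15, 25]
BFS from the root, enqueuing left then right child of each popped node:
  queue [2] -> pop 2, enqueue [26], visited so far: [2]
  queue [26] -> pop 26, enqueue [5, 49], visited so far: [2, 26]
  queue [5, 49] -> pop 5, enqueue [4, 6], visited so far: [2, 26, 5]
  queue [49, 4, 6] -> pop 49, enqueue [37], visited so far: [2, 26, 5, 49]
  queue [4, 6, 37] -> pop 4, enqueue [none], visited so far: [2, 26, 5, 49, 4]
  queue [6, 37] -> pop 6, enqueue [21], visited so far: [2, 26, 5, 49, 4, 6]
  queue [37, 21] -> pop 37, enqueue [43], visited so far: [2, 26, 5, 49, 4, 6, 37]
  queue [21, 43] -> pop 21, enqueue [15, 25], visited so far: [2, 26, 5, 49, 4, 6, 37, 21]
  queue [43, 15, 25] -> pop 43, enqueue [none], visited so far: [2, 26, 5, 49, 4, 6, 37, 21, 43]
  queue [15, 25] -> pop 15, enqueue [none], visited so far: [2, 26, 5, 49, 4, 6, 37, 21, 43, 15]
  queue [25] -> pop 25, enqueue [none], visited so far: [2, 26, 5, 49, 4, 6, 37, 21, 43, 15, 25]
Result: [2, 26, 5, 49, 4, 6, 37, 21, 43, 15, 25]


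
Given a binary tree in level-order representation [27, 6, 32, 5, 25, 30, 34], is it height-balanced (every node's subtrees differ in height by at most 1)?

Tree (level-order array): [27, 6, 32, 5, 25, 30, 34]
Definition: a tree is height-balanced if, at every node, |h(left) - h(right)| <= 1 (empty subtree has height -1).
Bottom-up per-node check:
  node 5: h_left=-1, h_right=-1, diff=0 [OK], height=0
  node 25: h_left=-1, h_right=-1, diff=0 [OK], height=0
  node 6: h_left=0, h_right=0, diff=0 [OK], height=1
  node 30: h_left=-1, h_right=-1, diff=0 [OK], height=0
  node 34: h_left=-1, h_right=-1, diff=0 [OK], height=0
  node 32: h_left=0, h_right=0, diff=0 [OK], height=1
  node 27: h_left=1, h_right=1, diff=0 [OK], height=2
All nodes satisfy the balance condition.
Result: Balanced


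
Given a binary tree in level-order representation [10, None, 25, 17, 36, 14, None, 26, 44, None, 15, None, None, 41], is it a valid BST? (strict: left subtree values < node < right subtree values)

Level-order array: [10, None, 25, 17, 36, 14, None, 26, 44, None, 15, None, None, 41]
Validate using subtree bounds (lo, hi): at each node, require lo < value < hi,
then recurse left with hi=value and right with lo=value.
Preorder trace (stopping at first violation):
  at node 10 with bounds (-inf, +inf): OK
  at node 25 with bounds (10, +inf): OK
  at node 17 with bounds (10, 25): OK
  at node 14 with bounds (10, 17): OK
  at node 15 with bounds (14, 17): OK
  at node 36 with bounds (25, +inf): OK
  at node 26 with bounds (25, 36): OK
  at node 44 with bounds (36, +inf): OK
  at node 41 with bounds (36, 44): OK
No violation found at any node.
Result: Valid BST


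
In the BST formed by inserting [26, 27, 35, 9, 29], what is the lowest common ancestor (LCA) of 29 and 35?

Tree insertion order: [26, 27, 35, 9, 29]
Tree (level-order array): [26, 9, 27, None, None, None, 35, 29]
In a BST, the LCA of p=29, q=35 is the first node v on the
root-to-leaf path with p <= v <= q (go left if both < v, right if both > v).
Walk from root:
  at 26: both 29 and 35 > 26, go right
  at 27: both 29 and 35 > 27, go right
  at 35: 29 <= 35 <= 35, this is the LCA
LCA = 35


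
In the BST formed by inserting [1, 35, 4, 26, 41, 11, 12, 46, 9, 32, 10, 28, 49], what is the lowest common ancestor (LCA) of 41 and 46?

Tree insertion order: [1, 35, 4, 26, 41, 11, 12, 46, 9, 32, 10, 28, 49]
Tree (level-order array): [1, None, 35, 4, 41, None, 26, None, 46, 11, 32, None, 49, 9, 12, 28, None, None, None, None, 10]
In a BST, the LCA of p=41, q=46 is the first node v on the
root-to-leaf path with p <= v <= q (go left if both < v, right if both > v).
Walk from root:
  at 1: both 41 and 46 > 1, go right
  at 35: both 41 and 46 > 35, go right
  at 41: 41 <= 41 <= 46, this is the LCA
LCA = 41


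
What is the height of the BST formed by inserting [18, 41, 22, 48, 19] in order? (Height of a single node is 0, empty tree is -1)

Insertion order: [18, 41, 22, 48, 19]
Tree (level-order array): [18, None, 41, 22, 48, 19]
Compute height bottom-up (empty subtree = -1):
  height(19) = 1 + max(-1, -1) = 0
  height(22) = 1 + max(0, -1) = 1
  height(48) = 1 + max(-1, -1) = 0
  height(41) = 1 + max(1, 0) = 2
  height(18) = 1 + max(-1, 2) = 3
Height = 3


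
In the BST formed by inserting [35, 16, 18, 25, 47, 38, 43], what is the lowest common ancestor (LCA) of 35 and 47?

Tree insertion order: [35, 16, 18, 25, 47, 38, 43]
Tree (level-order array): [35, 16, 47, None, 18, 38, None, None, 25, None, 43]
In a BST, the LCA of p=35, q=47 is the first node v on the
root-to-leaf path with p <= v <= q (go left if both < v, right if both > v).
Walk from root:
  at 35: 35 <= 35 <= 47, this is the LCA
LCA = 35


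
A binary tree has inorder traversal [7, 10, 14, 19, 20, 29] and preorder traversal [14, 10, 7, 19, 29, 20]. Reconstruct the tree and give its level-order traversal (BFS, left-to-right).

Inorder:  [7, 10, 14, 19, 20, 29]
Preorder: [14, 10, 7, 19, 29, 20]
Algorithm: preorder visits root first, so consume preorder in order;
for each root, split the current inorder slice at that value into
left-subtree inorder and right-subtree inorder, then recurse.
Recursive splits:
  root=14; inorder splits into left=[7, 10], right=[19, 20, 29]
  root=10; inorder splits into left=[7], right=[]
  root=7; inorder splits into left=[], right=[]
  root=19; inorder splits into left=[], right=[20, 29]
  root=29; inorder splits into left=[20], right=[]
  root=20; inorder splits into left=[], right=[]
Reconstructed level-order: [14, 10, 19, 7, 29, 20]


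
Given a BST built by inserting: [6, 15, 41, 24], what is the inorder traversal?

Tree insertion order: [6, 15, 41, 24]
Tree (level-order array): [6, None, 15, None, 41, 24]
Inorder traversal: [6, 15, 24, 41]


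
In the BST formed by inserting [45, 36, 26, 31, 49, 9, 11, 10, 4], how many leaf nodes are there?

Tree built from: [45, 36, 26, 31, 49, 9, 11, 10, 4]
Tree (level-order array): [45, 36, 49, 26, None, None, None, 9, 31, 4, 11, None, None, None, None, 10]
Rule: A leaf has 0 children.
Per-node child counts:
  node 45: 2 child(ren)
  node 36: 1 child(ren)
  node 26: 2 child(ren)
  node 9: 2 child(ren)
  node 4: 0 child(ren)
  node 11: 1 child(ren)
  node 10: 0 child(ren)
  node 31: 0 child(ren)
  node 49: 0 child(ren)
Matching nodes: [4, 10, 31, 49]
Count of leaf nodes: 4


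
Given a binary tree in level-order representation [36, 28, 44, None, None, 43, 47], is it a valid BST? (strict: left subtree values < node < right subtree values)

Level-order array: [36, 28, 44, None, None, 43, 47]
Validate using subtree bounds (lo, hi): at each node, require lo < value < hi,
then recurse left with hi=value and right with lo=value.
Preorder trace (stopping at first violation):
  at node 36 with bounds (-inf, +inf): OK
  at node 28 with bounds (-inf, 36): OK
  at node 44 with bounds (36, +inf): OK
  at node 43 with bounds (36, 44): OK
  at node 47 with bounds (44, +inf): OK
No violation found at any node.
Result: Valid BST


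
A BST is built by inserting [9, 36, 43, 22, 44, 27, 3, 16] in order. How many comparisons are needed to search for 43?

Search path for 43: 9 -> 36 -> 43
Found: True
Comparisons: 3


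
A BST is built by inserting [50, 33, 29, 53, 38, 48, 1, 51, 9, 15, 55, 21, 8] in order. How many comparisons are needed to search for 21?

Search path for 21: 50 -> 33 -> 29 -> 1 -> 9 -> 15 -> 21
Found: True
Comparisons: 7


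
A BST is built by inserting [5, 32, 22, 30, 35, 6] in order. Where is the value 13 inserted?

Starting tree (level order): [5, None, 32, 22, 35, 6, 30]
Insertion path: 5 -> 32 -> 22 -> 6
Result: insert 13 as right child of 6
Final tree (level order): [5, None, 32, 22, 35, 6, 30, None, None, None, 13]


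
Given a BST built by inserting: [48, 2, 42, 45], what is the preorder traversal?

Tree insertion order: [48, 2, 42, 45]
Tree (level-order array): [48, 2, None, None, 42, None, 45]
Preorder traversal: [48, 2, 42, 45]


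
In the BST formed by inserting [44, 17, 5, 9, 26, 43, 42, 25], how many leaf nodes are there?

Tree built from: [44, 17, 5, 9, 26, 43, 42, 25]
Tree (level-order array): [44, 17, None, 5, 26, None, 9, 25, 43, None, None, None, None, 42]
Rule: A leaf has 0 children.
Per-node child counts:
  node 44: 1 child(ren)
  node 17: 2 child(ren)
  node 5: 1 child(ren)
  node 9: 0 child(ren)
  node 26: 2 child(ren)
  node 25: 0 child(ren)
  node 43: 1 child(ren)
  node 42: 0 child(ren)
Matching nodes: [9, 25, 42]
Count of leaf nodes: 3


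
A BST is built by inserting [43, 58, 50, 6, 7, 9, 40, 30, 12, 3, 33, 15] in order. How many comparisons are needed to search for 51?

Search path for 51: 43 -> 58 -> 50
Found: False
Comparisons: 3


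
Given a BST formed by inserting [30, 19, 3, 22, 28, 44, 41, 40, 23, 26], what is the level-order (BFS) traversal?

Tree insertion order: [30, 19, 3, 22, 28, 44, 41, 40, 23, 26]
Tree (level-order array): [30, 19, 44, 3, 22, 41, None, None, None, None, 28, 40, None, 23, None, None, None, None, 26]
BFS from the root, enqueuing left then right child of each popped node:
  queue [30] -> pop 30, enqueue [19, 44], visited so far: [30]
  queue [19, 44] -> pop 19, enqueue [3, 22], visited so far: [30, 19]
  queue [44, 3, 22] -> pop 44, enqueue [41], visited so far: [30, 19, 44]
  queue [3, 22, 41] -> pop 3, enqueue [none], visited so far: [30, 19, 44, 3]
  queue [22, 41] -> pop 22, enqueue [28], visited so far: [30, 19, 44, 3, 22]
  queue [41, 28] -> pop 41, enqueue [40], visited so far: [30, 19, 44, 3, 22, 41]
  queue [28, 40] -> pop 28, enqueue [23], visited so far: [30, 19, 44, 3, 22, 41, 28]
  queue [40, 23] -> pop 40, enqueue [none], visited so far: [30, 19, 44, 3, 22, 41, 28, 40]
  queue [23] -> pop 23, enqueue [26], visited so far: [30, 19, 44, 3, 22, 41, 28, 40, 23]
  queue [26] -> pop 26, enqueue [none], visited so far: [30, 19, 44, 3, 22, 41, 28, 40, 23, 26]
Result: [30, 19, 44, 3, 22, 41, 28, 40, 23, 26]


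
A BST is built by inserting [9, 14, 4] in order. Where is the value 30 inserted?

Starting tree (level order): [9, 4, 14]
Insertion path: 9 -> 14
Result: insert 30 as right child of 14
Final tree (level order): [9, 4, 14, None, None, None, 30]


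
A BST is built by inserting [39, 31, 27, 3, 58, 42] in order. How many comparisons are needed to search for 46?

Search path for 46: 39 -> 58 -> 42
Found: False
Comparisons: 3


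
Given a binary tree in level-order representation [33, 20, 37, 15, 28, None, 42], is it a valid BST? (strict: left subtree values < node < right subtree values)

Level-order array: [33, 20, 37, 15, 28, None, 42]
Validate using subtree bounds (lo, hi): at each node, require lo < value < hi,
then recurse left with hi=value and right with lo=value.
Preorder trace (stopping at first violation):
  at node 33 with bounds (-inf, +inf): OK
  at node 20 with bounds (-inf, 33): OK
  at node 15 with bounds (-inf, 20): OK
  at node 28 with bounds (20, 33): OK
  at node 37 with bounds (33, +inf): OK
  at node 42 with bounds (37, +inf): OK
No violation found at any node.
Result: Valid BST


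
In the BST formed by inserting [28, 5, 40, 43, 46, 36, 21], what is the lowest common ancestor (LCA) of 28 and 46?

Tree insertion order: [28, 5, 40, 43, 46, 36, 21]
Tree (level-order array): [28, 5, 40, None, 21, 36, 43, None, None, None, None, None, 46]
In a BST, the LCA of p=28, q=46 is the first node v on the
root-to-leaf path with p <= v <= q (go left if both < v, right if both > v).
Walk from root:
  at 28: 28 <= 28 <= 46, this is the LCA
LCA = 28


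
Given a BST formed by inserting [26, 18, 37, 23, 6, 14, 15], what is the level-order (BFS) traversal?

Tree insertion order: [26, 18, 37, 23, 6, 14, 15]
Tree (level-order array): [26, 18, 37, 6, 23, None, None, None, 14, None, None, None, 15]
BFS from the root, enqueuing left then right child of each popped node:
  queue [26] -> pop 26, enqueue [18, 37], visited so far: [26]
  queue [18, 37] -> pop 18, enqueue [6, 23], visited so far: [26, 18]
  queue [37, 6, 23] -> pop 37, enqueue [none], visited so far: [26, 18, 37]
  queue [6, 23] -> pop 6, enqueue [14], visited so far: [26, 18, 37, 6]
  queue [23, 14] -> pop 23, enqueue [none], visited so far: [26, 18, 37, 6, 23]
  queue [14] -> pop 14, enqueue [15], visited so far: [26, 18, 37, 6, 23, 14]
  queue [15] -> pop 15, enqueue [none], visited so far: [26, 18, 37, 6, 23, 14, 15]
Result: [26, 18, 37, 6, 23, 14, 15]


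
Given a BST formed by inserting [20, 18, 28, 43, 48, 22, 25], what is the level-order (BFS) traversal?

Tree insertion order: [20, 18, 28, 43, 48, 22, 25]
Tree (level-order array): [20, 18, 28, None, None, 22, 43, None, 25, None, 48]
BFS from the root, enqueuing left then right child of each popped node:
  queue [20] -> pop 20, enqueue [18, 28], visited so far: [20]
  queue [18, 28] -> pop 18, enqueue [none], visited so far: [20, 18]
  queue [28] -> pop 28, enqueue [22, 43], visited so far: [20, 18, 28]
  queue [22, 43] -> pop 22, enqueue [25], visited so far: [20, 18, 28, 22]
  queue [43, 25] -> pop 43, enqueue [48], visited so far: [20, 18, 28, 22, 43]
  queue [25, 48] -> pop 25, enqueue [none], visited so far: [20, 18, 28, 22, 43, 25]
  queue [48] -> pop 48, enqueue [none], visited so far: [20, 18, 28, 22, 43, 25, 48]
Result: [20, 18, 28, 22, 43, 25, 48]


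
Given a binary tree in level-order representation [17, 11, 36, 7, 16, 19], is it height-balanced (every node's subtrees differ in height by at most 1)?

Tree (level-order array): [17, 11, 36, 7, 16, 19]
Definition: a tree is height-balanced if, at every node, |h(left) - h(right)| <= 1 (empty subtree has height -1).
Bottom-up per-node check:
  node 7: h_left=-1, h_right=-1, diff=0 [OK], height=0
  node 16: h_left=-1, h_right=-1, diff=0 [OK], height=0
  node 11: h_left=0, h_right=0, diff=0 [OK], height=1
  node 19: h_left=-1, h_right=-1, diff=0 [OK], height=0
  node 36: h_left=0, h_right=-1, diff=1 [OK], height=1
  node 17: h_left=1, h_right=1, diff=0 [OK], height=2
All nodes satisfy the balance condition.
Result: Balanced


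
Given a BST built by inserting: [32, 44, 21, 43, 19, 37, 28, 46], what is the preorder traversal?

Tree insertion order: [32, 44, 21, 43, 19, 37, 28, 46]
Tree (level-order array): [32, 21, 44, 19, 28, 43, 46, None, None, None, None, 37]
Preorder traversal: [32, 21, 19, 28, 44, 43, 37, 46]


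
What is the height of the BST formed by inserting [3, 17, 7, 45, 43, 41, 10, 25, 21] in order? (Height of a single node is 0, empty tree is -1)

Insertion order: [3, 17, 7, 45, 43, 41, 10, 25, 21]
Tree (level-order array): [3, None, 17, 7, 45, None, 10, 43, None, None, None, 41, None, 25, None, 21]
Compute height bottom-up (empty subtree = -1):
  height(10) = 1 + max(-1, -1) = 0
  height(7) = 1 + max(-1, 0) = 1
  height(21) = 1 + max(-1, -1) = 0
  height(25) = 1 + max(0, -1) = 1
  height(41) = 1 + max(1, -1) = 2
  height(43) = 1 + max(2, -1) = 3
  height(45) = 1 + max(3, -1) = 4
  height(17) = 1 + max(1, 4) = 5
  height(3) = 1 + max(-1, 5) = 6
Height = 6


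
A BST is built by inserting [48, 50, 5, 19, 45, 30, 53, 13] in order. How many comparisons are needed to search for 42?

Search path for 42: 48 -> 5 -> 19 -> 45 -> 30
Found: False
Comparisons: 5


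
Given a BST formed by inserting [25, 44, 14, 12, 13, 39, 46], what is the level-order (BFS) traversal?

Tree insertion order: [25, 44, 14, 12, 13, 39, 46]
Tree (level-order array): [25, 14, 44, 12, None, 39, 46, None, 13]
BFS from the root, enqueuing left then right child of each popped node:
  queue [25] -> pop 25, enqueue [14, 44], visited so far: [25]
  queue [14, 44] -> pop 14, enqueue [12], visited so far: [25, 14]
  queue [44, 12] -> pop 44, enqueue [39, 46], visited so far: [25, 14, 44]
  queue [12, 39, 46] -> pop 12, enqueue [13], visited so far: [25, 14, 44, 12]
  queue [39, 46, 13] -> pop 39, enqueue [none], visited so far: [25, 14, 44, 12, 39]
  queue [46, 13] -> pop 46, enqueue [none], visited so far: [25, 14, 44, 12, 39, 46]
  queue [13] -> pop 13, enqueue [none], visited so far: [25, 14, 44, 12, 39, 46, 13]
Result: [25, 14, 44, 12, 39, 46, 13]


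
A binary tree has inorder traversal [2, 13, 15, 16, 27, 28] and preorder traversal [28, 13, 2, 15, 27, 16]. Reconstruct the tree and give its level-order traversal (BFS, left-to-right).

Inorder:  [2, 13, 15, 16, 27, 28]
Preorder: [28, 13, 2, 15, 27, 16]
Algorithm: preorder visits root first, so consume preorder in order;
for each root, split the current inorder slice at that value into
left-subtree inorder and right-subtree inorder, then recurse.
Recursive splits:
  root=28; inorder splits into left=[2, 13, 15, 16, 27], right=[]
  root=13; inorder splits into left=[2], right=[15, 16, 27]
  root=2; inorder splits into left=[], right=[]
  root=15; inorder splits into left=[], right=[16, 27]
  root=27; inorder splits into left=[16], right=[]
  root=16; inorder splits into left=[], right=[]
Reconstructed level-order: [28, 13, 2, 15, 27, 16]


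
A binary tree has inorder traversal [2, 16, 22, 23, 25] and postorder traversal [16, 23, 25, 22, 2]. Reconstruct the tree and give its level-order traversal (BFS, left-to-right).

Inorder:   [2, 16, 22, 23, 25]
Postorder: [16, 23, 25, 22, 2]
Algorithm: postorder visits root last, so walk postorder right-to-left;
each value is the root of the current inorder slice — split it at that
value, recurse on the right subtree first, then the left.
Recursive splits:
  root=2; inorder splits into left=[], right=[16, 22, 23, 25]
  root=22; inorder splits into left=[16], right=[23, 25]
  root=25; inorder splits into left=[23], right=[]
  root=23; inorder splits into left=[], right=[]
  root=16; inorder splits into left=[], right=[]
Reconstructed level-order: [2, 22, 16, 25, 23]


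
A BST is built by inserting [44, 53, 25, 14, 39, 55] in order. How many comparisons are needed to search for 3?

Search path for 3: 44 -> 25 -> 14
Found: False
Comparisons: 3


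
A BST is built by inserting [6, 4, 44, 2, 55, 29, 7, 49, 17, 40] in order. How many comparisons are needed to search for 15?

Search path for 15: 6 -> 44 -> 29 -> 7 -> 17
Found: False
Comparisons: 5


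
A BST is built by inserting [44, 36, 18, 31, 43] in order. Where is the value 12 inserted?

Starting tree (level order): [44, 36, None, 18, 43, None, 31]
Insertion path: 44 -> 36 -> 18
Result: insert 12 as left child of 18
Final tree (level order): [44, 36, None, 18, 43, 12, 31]


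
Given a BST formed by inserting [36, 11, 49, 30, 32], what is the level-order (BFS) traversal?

Tree insertion order: [36, 11, 49, 30, 32]
Tree (level-order array): [36, 11, 49, None, 30, None, None, None, 32]
BFS from the root, enqueuing left then right child of each popped node:
  queue [36] -> pop 36, enqueue [11, 49], visited so far: [36]
  queue [11, 49] -> pop 11, enqueue [30], visited so far: [36, 11]
  queue [49, 30] -> pop 49, enqueue [none], visited so far: [36, 11, 49]
  queue [30] -> pop 30, enqueue [32], visited so far: [36, 11, 49, 30]
  queue [32] -> pop 32, enqueue [none], visited so far: [36, 11, 49, 30, 32]
Result: [36, 11, 49, 30, 32]


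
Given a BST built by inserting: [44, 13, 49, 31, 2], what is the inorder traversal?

Tree insertion order: [44, 13, 49, 31, 2]
Tree (level-order array): [44, 13, 49, 2, 31]
Inorder traversal: [2, 13, 31, 44, 49]


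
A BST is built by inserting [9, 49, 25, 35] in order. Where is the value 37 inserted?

Starting tree (level order): [9, None, 49, 25, None, None, 35]
Insertion path: 9 -> 49 -> 25 -> 35
Result: insert 37 as right child of 35
Final tree (level order): [9, None, 49, 25, None, None, 35, None, 37]


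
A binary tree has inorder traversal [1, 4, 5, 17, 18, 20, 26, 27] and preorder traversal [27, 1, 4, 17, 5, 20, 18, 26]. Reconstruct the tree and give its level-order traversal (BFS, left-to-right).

Inorder:  [1, 4, 5, 17, 18, 20, 26, 27]
Preorder: [27, 1, 4, 17, 5, 20, 18, 26]
Algorithm: preorder visits root first, so consume preorder in order;
for each root, split the current inorder slice at that value into
left-subtree inorder and right-subtree inorder, then recurse.
Recursive splits:
  root=27; inorder splits into left=[1, 4, 5, 17, 18, 20, 26], right=[]
  root=1; inorder splits into left=[], right=[4, 5, 17, 18, 20, 26]
  root=4; inorder splits into left=[], right=[5, 17, 18, 20, 26]
  root=17; inorder splits into left=[5], right=[18, 20, 26]
  root=5; inorder splits into left=[], right=[]
  root=20; inorder splits into left=[18], right=[26]
  root=18; inorder splits into left=[], right=[]
  root=26; inorder splits into left=[], right=[]
Reconstructed level-order: [27, 1, 4, 17, 5, 20, 18, 26]


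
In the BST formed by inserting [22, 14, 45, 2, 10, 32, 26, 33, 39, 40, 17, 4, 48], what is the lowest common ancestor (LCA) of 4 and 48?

Tree insertion order: [22, 14, 45, 2, 10, 32, 26, 33, 39, 40, 17, 4, 48]
Tree (level-order array): [22, 14, 45, 2, 17, 32, 48, None, 10, None, None, 26, 33, None, None, 4, None, None, None, None, 39, None, None, None, 40]
In a BST, the LCA of p=4, q=48 is the first node v on the
root-to-leaf path with p <= v <= q (go left if both < v, right if both > v).
Walk from root:
  at 22: 4 <= 22 <= 48, this is the LCA
LCA = 22


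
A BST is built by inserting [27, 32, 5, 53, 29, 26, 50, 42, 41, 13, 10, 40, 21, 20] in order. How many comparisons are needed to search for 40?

Search path for 40: 27 -> 32 -> 53 -> 50 -> 42 -> 41 -> 40
Found: True
Comparisons: 7


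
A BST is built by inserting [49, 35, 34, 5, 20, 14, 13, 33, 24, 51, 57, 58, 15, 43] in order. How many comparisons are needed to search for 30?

Search path for 30: 49 -> 35 -> 34 -> 5 -> 20 -> 33 -> 24
Found: False
Comparisons: 7


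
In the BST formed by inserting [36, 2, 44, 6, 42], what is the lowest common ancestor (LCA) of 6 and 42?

Tree insertion order: [36, 2, 44, 6, 42]
Tree (level-order array): [36, 2, 44, None, 6, 42]
In a BST, the LCA of p=6, q=42 is the first node v on the
root-to-leaf path with p <= v <= q (go left if both < v, right if both > v).
Walk from root:
  at 36: 6 <= 36 <= 42, this is the LCA
LCA = 36


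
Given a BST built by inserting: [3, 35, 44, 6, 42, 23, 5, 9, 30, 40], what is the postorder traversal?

Tree insertion order: [3, 35, 44, 6, 42, 23, 5, 9, 30, 40]
Tree (level-order array): [3, None, 35, 6, 44, 5, 23, 42, None, None, None, 9, 30, 40]
Postorder traversal: [5, 9, 30, 23, 6, 40, 42, 44, 35, 3]


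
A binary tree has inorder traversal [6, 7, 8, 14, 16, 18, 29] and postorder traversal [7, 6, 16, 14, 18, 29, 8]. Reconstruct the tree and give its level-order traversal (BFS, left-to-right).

Inorder:   [6, 7, 8, 14, 16, 18, 29]
Postorder: [7, 6, 16, 14, 18, 29, 8]
Algorithm: postorder visits root last, so walk postorder right-to-left;
each value is the root of the current inorder slice — split it at that
value, recurse on the right subtree first, then the left.
Recursive splits:
  root=8; inorder splits into left=[6, 7], right=[14, 16, 18, 29]
  root=29; inorder splits into left=[14, 16, 18], right=[]
  root=18; inorder splits into left=[14, 16], right=[]
  root=14; inorder splits into left=[], right=[16]
  root=16; inorder splits into left=[], right=[]
  root=6; inorder splits into left=[], right=[7]
  root=7; inorder splits into left=[], right=[]
Reconstructed level-order: [8, 6, 29, 7, 18, 14, 16]


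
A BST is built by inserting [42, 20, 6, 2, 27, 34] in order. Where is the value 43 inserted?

Starting tree (level order): [42, 20, None, 6, 27, 2, None, None, 34]
Insertion path: 42
Result: insert 43 as right child of 42
Final tree (level order): [42, 20, 43, 6, 27, None, None, 2, None, None, 34]


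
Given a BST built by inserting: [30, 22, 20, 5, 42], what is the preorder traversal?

Tree insertion order: [30, 22, 20, 5, 42]
Tree (level-order array): [30, 22, 42, 20, None, None, None, 5]
Preorder traversal: [30, 22, 20, 5, 42]


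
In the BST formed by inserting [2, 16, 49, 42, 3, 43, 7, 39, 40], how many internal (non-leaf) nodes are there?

Tree built from: [2, 16, 49, 42, 3, 43, 7, 39, 40]
Tree (level-order array): [2, None, 16, 3, 49, None, 7, 42, None, None, None, 39, 43, None, 40]
Rule: An internal node has at least one child.
Per-node child counts:
  node 2: 1 child(ren)
  node 16: 2 child(ren)
  node 3: 1 child(ren)
  node 7: 0 child(ren)
  node 49: 1 child(ren)
  node 42: 2 child(ren)
  node 39: 1 child(ren)
  node 40: 0 child(ren)
  node 43: 0 child(ren)
Matching nodes: [2, 16, 3, 49, 42, 39]
Count of internal (non-leaf) nodes: 6


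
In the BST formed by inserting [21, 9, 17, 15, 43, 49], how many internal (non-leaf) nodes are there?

Tree built from: [21, 9, 17, 15, 43, 49]
Tree (level-order array): [21, 9, 43, None, 17, None, 49, 15]
Rule: An internal node has at least one child.
Per-node child counts:
  node 21: 2 child(ren)
  node 9: 1 child(ren)
  node 17: 1 child(ren)
  node 15: 0 child(ren)
  node 43: 1 child(ren)
  node 49: 0 child(ren)
Matching nodes: [21, 9, 17, 43]
Count of internal (non-leaf) nodes: 4


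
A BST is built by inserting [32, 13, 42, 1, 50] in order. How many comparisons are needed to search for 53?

Search path for 53: 32 -> 42 -> 50
Found: False
Comparisons: 3


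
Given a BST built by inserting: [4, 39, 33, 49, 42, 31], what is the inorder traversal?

Tree insertion order: [4, 39, 33, 49, 42, 31]
Tree (level-order array): [4, None, 39, 33, 49, 31, None, 42]
Inorder traversal: [4, 31, 33, 39, 42, 49]


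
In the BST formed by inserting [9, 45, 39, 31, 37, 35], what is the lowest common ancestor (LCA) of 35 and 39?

Tree insertion order: [9, 45, 39, 31, 37, 35]
Tree (level-order array): [9, None, 45, 39, None, 31, None, None, 37, 35]
In a BST, the LCA of p=35, q=39 is the first node v on the
root-to-leaf path with p <= v <= q (go left if both < v, right if both > v).
Walk from root:
  at 9: both 35 and 39 > 9, go right
  at 45: both 35 and 39 < 45, go left
  at 39: 35 <= 39 <= 39, this is the LCA
LCA = 39


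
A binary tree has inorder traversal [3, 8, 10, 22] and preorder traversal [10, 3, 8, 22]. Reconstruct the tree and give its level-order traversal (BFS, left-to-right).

Inorder:  [3, 8, 10, 22]
Preorder: [10, 3, 8, 22]
Algorithm: preorder visits root first, so consume preorder in order;
for each root, split the current inorder slice at that value into
left-subtree inorder and right-subtree inorder, then recurse.
Recursive splits:
  root=10; inorder splits into left=[3, 8], right=[22]
  root=3; inorder splits into left=[], right=[8]
  root=8; inorder splits into left=[], right=[]
  root=22; inorder splits into left=[], right=[]
Reconstructed level-order: [10, 3, 22, 8]


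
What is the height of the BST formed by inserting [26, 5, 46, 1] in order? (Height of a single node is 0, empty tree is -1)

Insertion order: [26, 5, 46, 1]
Tree (level-order array): [26, 5, 46, 1]
Compute height bottom-up (empty subtree = -1):
  height(1) = 1 + max(-1, -1) = 0
  height(5) = 1 + max(0, -1) = 1
  height(46) = 1 + max(-1, -1) = 0
  height(26) = 1 + max(1, 0) = 2
Height = 2


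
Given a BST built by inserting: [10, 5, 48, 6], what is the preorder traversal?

Tree insertion order: [10, 5, 48, 6]
Tree (level-order array): [10, 5, 48, None, 6]
Preorder traversal: [10, 5, 6, 48]
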